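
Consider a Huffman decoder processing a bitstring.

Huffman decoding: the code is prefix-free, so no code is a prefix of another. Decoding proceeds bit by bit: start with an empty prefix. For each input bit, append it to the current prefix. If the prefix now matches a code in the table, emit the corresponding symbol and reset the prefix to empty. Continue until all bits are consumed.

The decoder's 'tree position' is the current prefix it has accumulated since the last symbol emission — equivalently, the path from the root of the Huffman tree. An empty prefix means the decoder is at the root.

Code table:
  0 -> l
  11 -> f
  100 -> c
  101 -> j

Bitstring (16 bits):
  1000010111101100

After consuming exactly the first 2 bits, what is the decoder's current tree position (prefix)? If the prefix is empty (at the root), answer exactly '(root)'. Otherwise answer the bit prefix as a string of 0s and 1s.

Bit 0: prefix='1' (no match yet)
Bit 1: prefix='10' (no match yet)

Answer: 10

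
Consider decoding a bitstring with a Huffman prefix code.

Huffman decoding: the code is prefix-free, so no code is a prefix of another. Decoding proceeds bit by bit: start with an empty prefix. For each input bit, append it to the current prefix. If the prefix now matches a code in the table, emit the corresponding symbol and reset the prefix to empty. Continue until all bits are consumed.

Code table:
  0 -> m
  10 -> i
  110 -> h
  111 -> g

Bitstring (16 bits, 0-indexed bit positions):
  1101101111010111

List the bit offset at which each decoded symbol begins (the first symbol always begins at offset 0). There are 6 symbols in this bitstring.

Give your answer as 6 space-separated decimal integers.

Bit 0: prefix='1' (no match yet)
Bit 1: prefix='11' (no match yet)
Bit 2: prefix='110' -> emit 'h', reset
Bit 3: prefix='1' (no match yet)
Bit 4: prefix='11' (no match yet)
Bit 5: prefix='110' -> emit 'h', reset
Bit 6: prefix='1' (no match yet)
Bit 7: prefix='11' (no match yet)
Bit 8: prefix='111' -> emit 'g', reset
Bit 9: prefix='1' (no match yet)
Bit 10: prefix='10' -> emit 'i', reset
Bit 11: prefix='1' (no match yet)
Bit 12: prefix='10' -> emit 'i', reset
Bit 13: prefix='1' (no match yet)
Bit 14: prefix='11' (no match yet)
Bit 15: prefix='111' -> emit 'g', reset

Answer: 0 3 6 9 11 13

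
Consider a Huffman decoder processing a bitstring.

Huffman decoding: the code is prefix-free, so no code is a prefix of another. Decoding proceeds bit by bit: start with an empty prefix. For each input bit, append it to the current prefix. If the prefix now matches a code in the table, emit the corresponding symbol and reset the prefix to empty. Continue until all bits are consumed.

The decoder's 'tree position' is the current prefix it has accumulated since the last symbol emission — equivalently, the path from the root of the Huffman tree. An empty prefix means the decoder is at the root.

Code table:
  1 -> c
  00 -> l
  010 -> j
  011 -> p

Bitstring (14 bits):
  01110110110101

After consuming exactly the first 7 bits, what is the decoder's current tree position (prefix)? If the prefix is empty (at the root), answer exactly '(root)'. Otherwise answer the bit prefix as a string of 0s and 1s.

Bit 0: prefix='0' (no match yet)
Bit 1: prefix='01' (no match yet)
Bit 2: prefix='011' -> emit 'p', reset
Bit 3: prefix='1' -> emit 'c', reset
Bit 4: prefix='0' (no match yet)
Bit 5: prefix='01' (no match yet)
Bit 6: prefix='011' -> emit 'p', reset

Answer: (root)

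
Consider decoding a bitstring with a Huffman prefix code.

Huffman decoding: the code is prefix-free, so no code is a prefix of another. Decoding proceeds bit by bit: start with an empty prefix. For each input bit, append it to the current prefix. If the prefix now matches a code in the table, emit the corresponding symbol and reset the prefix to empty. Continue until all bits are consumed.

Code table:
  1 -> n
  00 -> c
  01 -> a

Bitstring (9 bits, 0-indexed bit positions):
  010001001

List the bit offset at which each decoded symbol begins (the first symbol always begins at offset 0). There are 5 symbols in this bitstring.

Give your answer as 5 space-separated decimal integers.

Bit 0: prefix='0' (no match yet)
Bit 1: prefix='01' -> emit 'a', reset
Bit 2: prefix='0' (no match yet)
Bit 3: prefix='00' -> emit 'c', reset
Bit 4: prefix='0' (no match yet)
Bit 5: prefix='01' -> emit 'a', reset
Bit 6: prefix='0' (no match yet)
Bit 7: prefix='00' -> emit 'c', reset
Bit 8: prefix='1' -> emit 'n', reset

Answer: 0 2 4 6 8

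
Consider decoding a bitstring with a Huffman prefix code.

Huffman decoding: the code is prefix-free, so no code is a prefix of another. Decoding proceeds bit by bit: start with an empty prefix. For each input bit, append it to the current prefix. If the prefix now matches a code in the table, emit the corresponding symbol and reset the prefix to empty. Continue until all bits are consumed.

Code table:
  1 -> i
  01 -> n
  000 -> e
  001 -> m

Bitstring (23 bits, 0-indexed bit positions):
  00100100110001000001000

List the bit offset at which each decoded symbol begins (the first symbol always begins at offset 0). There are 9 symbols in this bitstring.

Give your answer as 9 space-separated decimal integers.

Answer: 0 3 6 9 10 13 14 17 20

Derivation:
Bit 0: prefix='0' (no match yet)
Bit 1: prefix='00' (no match yet)
Bit 2: prefix='001' -> emit 'm', reset
Bit 3: prefix='0' (no match yet)
Bit 4: prefix='00' (no match yet)
Bit 5: prefix='001' -> emit 'm', reset
Bit 6: prefix='0' (no match yet)
Bit 7: prefix='00' (no match yet)
Bit 8: prefix='001' -> emit 'm', reset
Bit 9: prefix='1' -> emit 'i', reset
Bit 10: prefix='0' (no match yet)
Bit 11: prefix='00' (no match yet)
Bit 12: prefix='000' -> emit 'e', reset
Bit 13: prefix='1' -> emit 'i', reset
Bit 14: prefix='0' (no match yet)
Bit 15: prefix='00' (no match yet)
Bit 16: prefix='000' -> emit 'e', reset
Bit 17: prefix='0' (no match yet)
Bit 18: prefix='00' (no match yet)
Bit 19: prefix='001' -> emit 'm', reset
Bit 20: prefix='0' (no match yet)
Bit 21: prefix='00' (no match yet)
Bit 22: prefix='000' -> emit 'e', reset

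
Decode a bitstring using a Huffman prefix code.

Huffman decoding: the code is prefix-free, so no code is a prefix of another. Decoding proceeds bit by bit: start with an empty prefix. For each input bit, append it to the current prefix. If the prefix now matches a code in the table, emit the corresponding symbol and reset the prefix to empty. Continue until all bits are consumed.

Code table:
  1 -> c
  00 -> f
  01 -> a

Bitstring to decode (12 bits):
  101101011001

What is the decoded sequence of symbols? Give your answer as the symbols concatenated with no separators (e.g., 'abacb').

Answer: cacaacfc

Derivation:
Bit 0: prefix='1' -> emit 'c', reset
Bit 1: prefix='0' (no match yet)
Bit 2: prefix='01' -> emit 'a', reset
Bit 3: prefix='1' -> emit 'c', reset
Bit 4: prefix='0' (no match yet)
Bit 5: prefix='01' -> emit 'a', reset
Bit 6: prefix='0' (no match yet)
Bit 7: prefix='01' -> emit 'a', reset
Bit 8: prefix='1' -> emit 'c', reset
Bit 9: prefix='0' (no match yet)
Bit 10: prefix='00' -> emit 'f', reset
Bit 11: prefix='1' -> emit 'c', reset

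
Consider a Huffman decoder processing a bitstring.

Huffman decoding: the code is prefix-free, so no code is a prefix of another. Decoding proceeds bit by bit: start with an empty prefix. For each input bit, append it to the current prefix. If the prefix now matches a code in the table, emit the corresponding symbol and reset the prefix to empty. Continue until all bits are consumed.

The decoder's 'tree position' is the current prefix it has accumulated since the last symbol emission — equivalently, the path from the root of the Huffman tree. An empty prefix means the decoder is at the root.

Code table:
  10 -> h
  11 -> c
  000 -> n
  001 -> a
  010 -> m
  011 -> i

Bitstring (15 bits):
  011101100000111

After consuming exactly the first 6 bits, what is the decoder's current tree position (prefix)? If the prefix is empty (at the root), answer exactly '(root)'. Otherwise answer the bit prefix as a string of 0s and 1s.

Bit 0: prefix='0' (no match yet)
Bit 1: prefix='01' (no match yet)
Bit 2: prefix='011' -> emit 'i', reset
Bit 3: prefix='1' (no match yet)
Bit 4: prefix='10' -> emit 'h', reset
Bit 5: prefix='1' (no match yet)

Answer: 1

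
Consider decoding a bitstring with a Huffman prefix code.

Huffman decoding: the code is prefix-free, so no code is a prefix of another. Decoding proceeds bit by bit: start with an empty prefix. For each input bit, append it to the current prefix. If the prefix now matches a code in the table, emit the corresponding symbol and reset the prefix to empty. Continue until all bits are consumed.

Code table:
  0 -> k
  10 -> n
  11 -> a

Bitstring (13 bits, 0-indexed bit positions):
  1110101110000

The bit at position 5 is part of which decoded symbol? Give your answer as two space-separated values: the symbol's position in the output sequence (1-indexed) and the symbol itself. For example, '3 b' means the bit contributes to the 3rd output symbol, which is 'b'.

Bit 0: prefix='1' (no match yet)
Bit 1: prefix='11' -> emit 'a', reset
Bit 2: prefix='1' (no match yet)
Bit 3: prefix='10' -> emit 'n', reset
Bit 4: prefix='1' (no match yet)
Bit 5: prefix='10' -> emit 'n', reset
Bit 6: prefix='1' (no match yet)
Bit 7: prefix='11' -> emit 'a', reset
Bit 8: prefix='1' (no match yet)
Bit 9: prefix='10' -> emit 'n', reset

Answer: 3 n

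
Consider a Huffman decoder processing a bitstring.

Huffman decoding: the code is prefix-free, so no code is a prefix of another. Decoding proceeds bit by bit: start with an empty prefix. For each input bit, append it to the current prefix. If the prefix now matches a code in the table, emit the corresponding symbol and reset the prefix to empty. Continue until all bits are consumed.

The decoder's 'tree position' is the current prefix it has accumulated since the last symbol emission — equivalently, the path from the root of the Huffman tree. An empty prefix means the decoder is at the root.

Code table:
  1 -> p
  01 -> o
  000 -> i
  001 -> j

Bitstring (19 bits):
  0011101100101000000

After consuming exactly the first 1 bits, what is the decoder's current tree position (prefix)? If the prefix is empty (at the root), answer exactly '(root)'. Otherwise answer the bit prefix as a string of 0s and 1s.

Answer: 0

Derivation:
Bit 0: prefix='0' (no match yet)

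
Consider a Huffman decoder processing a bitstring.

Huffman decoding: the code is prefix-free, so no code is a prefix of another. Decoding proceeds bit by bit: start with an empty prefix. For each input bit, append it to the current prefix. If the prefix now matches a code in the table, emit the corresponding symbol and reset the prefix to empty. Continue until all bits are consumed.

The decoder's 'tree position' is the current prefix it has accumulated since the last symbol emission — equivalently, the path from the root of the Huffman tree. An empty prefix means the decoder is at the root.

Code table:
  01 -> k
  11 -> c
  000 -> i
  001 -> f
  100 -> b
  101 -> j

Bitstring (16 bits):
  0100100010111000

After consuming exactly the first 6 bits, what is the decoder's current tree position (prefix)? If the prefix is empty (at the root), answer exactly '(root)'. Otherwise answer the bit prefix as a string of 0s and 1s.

Bit 0: prefix='0' (no match yet)
Bit 1: prefix='01' -> emit 'k', reset
Bit 2: prefix='0' (no match yet)
Bit 3: prefix='00' (no match yet)
Bit 4: prefix='001' -> emit 'f', reset
Bit 5: prefix='0' (no match yet)

Answer: 0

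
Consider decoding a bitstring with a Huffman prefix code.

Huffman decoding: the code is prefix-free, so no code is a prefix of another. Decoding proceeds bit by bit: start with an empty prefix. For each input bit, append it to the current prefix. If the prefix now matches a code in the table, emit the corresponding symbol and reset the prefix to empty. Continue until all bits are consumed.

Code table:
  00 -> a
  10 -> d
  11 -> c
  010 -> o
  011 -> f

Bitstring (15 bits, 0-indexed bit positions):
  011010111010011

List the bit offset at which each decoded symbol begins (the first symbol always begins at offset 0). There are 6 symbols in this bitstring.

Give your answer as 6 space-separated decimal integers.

Bit 0: prefix='0' (no match yet)
Bit 1: prefix='01' (no match yet)
Bit 2: prefix='011' -> emit 'f', reset
Bit 3: prefix='0' (no match yet)
Bit 4: prefix='01' (no match yet)
Bit 5: prefix='010' -> emit 'o', reset
Bit 6: prefix='1' (no match yet)
Bit 7: prefix='11' -> emit 'c', reset
Bit 8: prefix='1' (no match yet)
Bit 9: prefix='10' -> emit 'd', reset
Bit 10: prefix='1' (no match yet)
Bit 11: prefix='10' -> emit 'd', reset
Bit 12: prefix='0' (no match yet)
Bit 13: prefix='01' (no match yet)
Bit 14: prefix='011' -> emit 'f', reset

Answer: 0 3 6 8 10 12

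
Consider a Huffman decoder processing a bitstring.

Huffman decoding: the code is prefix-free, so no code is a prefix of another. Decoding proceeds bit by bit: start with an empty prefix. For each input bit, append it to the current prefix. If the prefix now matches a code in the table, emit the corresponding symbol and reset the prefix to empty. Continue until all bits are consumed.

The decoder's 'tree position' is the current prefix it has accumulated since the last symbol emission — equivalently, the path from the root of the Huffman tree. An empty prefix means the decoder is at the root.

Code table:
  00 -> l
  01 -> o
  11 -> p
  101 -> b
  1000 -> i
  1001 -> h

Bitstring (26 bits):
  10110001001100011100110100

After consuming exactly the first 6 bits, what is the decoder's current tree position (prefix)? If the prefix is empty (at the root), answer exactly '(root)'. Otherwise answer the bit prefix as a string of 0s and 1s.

Bit 0: prefix='1' (no match yet)
Bit 1: prefix='10' (no match yet)
Bit 2: prefix='101' -> emit 'b', reset
Bit 3: prefix='1' (no match yet)
Bit 4: prefix='10' (no match yet)
Bit 5: prefix='100' (no match yet)

Answer: 100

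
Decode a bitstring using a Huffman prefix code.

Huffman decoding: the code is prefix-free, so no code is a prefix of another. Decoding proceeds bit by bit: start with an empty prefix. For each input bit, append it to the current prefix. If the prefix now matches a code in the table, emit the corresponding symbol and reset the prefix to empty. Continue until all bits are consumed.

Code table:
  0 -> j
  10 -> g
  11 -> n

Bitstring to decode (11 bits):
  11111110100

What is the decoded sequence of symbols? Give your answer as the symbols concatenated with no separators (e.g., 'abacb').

Answer: nnnggj

Derivation:
Bit 0: prefix='1' (no match yet)
Bit 1: prefix='11' -> emit 'n', reset
Bit 2: prefix='1' (no match yet)
Bit 3: prefix='11' -> emit 'n', reset
Bit 4: prefix='1' (no match yet)
Bit 5: prefix='11' -> emit 'n', reset
Bit 6: prefix='1' (no match yet)
Bit 7: prefix='10' -> emit 'g', reset
Bit 8: prefix='1' (no match yet)
Bit 9: prefix='10' -> emit 'g', reset
Bit 10: prefix='0' -> emit 'j', reset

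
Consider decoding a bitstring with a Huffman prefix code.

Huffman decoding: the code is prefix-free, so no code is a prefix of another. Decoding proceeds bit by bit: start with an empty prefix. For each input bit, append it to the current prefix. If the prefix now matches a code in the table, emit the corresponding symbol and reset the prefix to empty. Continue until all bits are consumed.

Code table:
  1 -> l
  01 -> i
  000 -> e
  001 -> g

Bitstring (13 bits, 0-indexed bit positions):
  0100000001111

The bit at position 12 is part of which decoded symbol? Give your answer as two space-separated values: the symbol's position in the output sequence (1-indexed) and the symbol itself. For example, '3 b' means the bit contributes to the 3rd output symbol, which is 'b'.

Answer: 7 l

Derivation:
Bit 0: prefix='0' (no match yet)
Bit 1: prefix='01' -> emit 'i', reset
Bit 2: prefix='0' (no match yet)
Bit 3: prefix='00' (no match yet)
Bit 4: prefix='000' -> emit 'e', reset
Bit 5: prefix='0' (no match yet)
Bit 6: prefix='00' (no match yet)
Bit 7: prefix='000' -> emit 'e', reset
Bit 8: prefix='0' (no match yet)
Bit 9: prefix='01' -> emit 'i', reset
Bit 10: prefix='1' -> emit 'l', reset
Bit 11: prefix='1' -> emit 'l', reset
Bit 12: prefix='1' -> emit 'l', reset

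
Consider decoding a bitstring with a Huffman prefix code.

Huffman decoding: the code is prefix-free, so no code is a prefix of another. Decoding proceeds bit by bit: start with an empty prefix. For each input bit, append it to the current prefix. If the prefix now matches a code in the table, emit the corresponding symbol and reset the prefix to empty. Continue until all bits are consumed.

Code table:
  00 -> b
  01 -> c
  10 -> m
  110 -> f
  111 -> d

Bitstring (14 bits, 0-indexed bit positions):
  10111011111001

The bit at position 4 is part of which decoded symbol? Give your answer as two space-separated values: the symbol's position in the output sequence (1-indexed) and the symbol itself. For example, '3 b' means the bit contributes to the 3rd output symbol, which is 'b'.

Bit 0: prefix='1' (no match yet)
Bit 1: prefix='10' -> emit 'm', reset
Bit 2: prefix='1' (no match yet)
Bit 3: prefix='11' (no match yet)
Bit 4: prefix='111' -> emit 'd', reset
Bit 5: prefix='0' (no match yet)
Bit 6: prefix='01' -> emit 'c', reset
Bit 7: prefix='1' (no match yet)
Bit 8: prefix='11' (no match yet)

Answer: 2 d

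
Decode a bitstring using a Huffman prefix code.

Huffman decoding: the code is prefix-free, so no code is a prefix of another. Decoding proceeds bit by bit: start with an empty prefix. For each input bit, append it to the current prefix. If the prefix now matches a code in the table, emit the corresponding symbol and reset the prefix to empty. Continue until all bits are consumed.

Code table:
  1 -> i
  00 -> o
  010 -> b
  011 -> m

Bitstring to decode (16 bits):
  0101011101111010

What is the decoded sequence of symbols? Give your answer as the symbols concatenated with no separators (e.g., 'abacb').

Answer: bimimiib

Derivation:
Bit 0: prefix='0' (no match yet)
Bit 1: prefix='01' (no match yet)
Bit 2: prefix='010' -> emit 'b', reset
Bit 3: prefix='1' -> emit 'i', reset
Bit 4: prefix='0' (no match yet)
Bit 5: prefix='01' (no match yet)
Bit 6: prefix='011' -> emit 'm', reset
Bit 7: prefix='1' -> emit 'i', reset
Bit 8: prefix='0' (no match yet)
Bit 9: prefix='01' (no match yet)
Bit 10: prefix='011' -> emit 'm', reset
Bit 11: prefix='1' -> emit 'i', reset
Bit 12: prefix='1' -> emit 'i', reset
Bit 13: prefix='0' (no match yet)
Bit 14: prefix='01' (no match yet)
Bit 15: prefix='010' -> emit 'b', reset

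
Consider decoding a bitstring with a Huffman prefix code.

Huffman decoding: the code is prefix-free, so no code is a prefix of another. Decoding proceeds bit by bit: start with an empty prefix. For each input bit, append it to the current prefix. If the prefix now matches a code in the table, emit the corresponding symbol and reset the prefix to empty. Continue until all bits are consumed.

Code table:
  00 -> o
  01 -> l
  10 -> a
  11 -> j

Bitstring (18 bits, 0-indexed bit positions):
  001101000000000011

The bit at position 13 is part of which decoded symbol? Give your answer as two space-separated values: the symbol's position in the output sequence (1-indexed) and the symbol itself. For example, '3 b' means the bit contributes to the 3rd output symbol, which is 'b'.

Bit 0: prefix='0' (no match yet)
Bit 1: prefix='00' -> emit 'o', reset
Bit 2: prefix='1' (no match yet)
Bit 3: prefix='11' -> emit 'j', reset
Bit 4: prefix='0' (no match yet)
Bit 5: prefix='01' -> emit 'l', reset
Bit 6: prefix='0' (no match yet)
Bit 7: prefix='00' -> emit 'o', reset
Bit 8: prefix='0' (no match yet)
Bit 9: prefix='00' -> emit 'o', reset
Bit 10: prefix='0' (no match yet)
Bit 11: prefix='00' -> emit 'o', reset
Bit 12: prefix='0' (no match yet)
Bit 13: prefix='00' -> emit 'o', reset
Bit 14: prefix='0' (no match yet)
Bit 15: prefix='00' -> emit 'o', reset
Bit 16: prefix='1' (no match yet)
Bit 17: prefix='11' -> emit 'j', reset

Answer: 7 o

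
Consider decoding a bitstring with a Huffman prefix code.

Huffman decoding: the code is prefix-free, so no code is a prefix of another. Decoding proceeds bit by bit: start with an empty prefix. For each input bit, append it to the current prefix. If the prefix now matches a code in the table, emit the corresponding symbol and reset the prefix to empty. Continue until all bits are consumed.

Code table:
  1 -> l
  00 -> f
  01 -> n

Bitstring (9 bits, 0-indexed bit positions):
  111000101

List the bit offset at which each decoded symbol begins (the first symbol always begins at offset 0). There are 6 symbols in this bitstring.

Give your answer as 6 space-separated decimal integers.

Bit 0: prefix='1' -> emit 'l', reset
Bit 1: prefix='1' -> emit 'l', reset
Bit 2: prefix='1' -> emit 'l', reset
Bit 3: prefix='0' (no match yet)
Bit 4: prefix='00' -> emit 'f', reset
Bit 5: prefix='0' (no match yet)
Bit 6: prefix='01' -> emit 'n', reset
Bit 7: prefix='0' (no match yet)
Bit 8: prefix='01' -> emit 'n', reset

Answer: 0 1 2 3 5 7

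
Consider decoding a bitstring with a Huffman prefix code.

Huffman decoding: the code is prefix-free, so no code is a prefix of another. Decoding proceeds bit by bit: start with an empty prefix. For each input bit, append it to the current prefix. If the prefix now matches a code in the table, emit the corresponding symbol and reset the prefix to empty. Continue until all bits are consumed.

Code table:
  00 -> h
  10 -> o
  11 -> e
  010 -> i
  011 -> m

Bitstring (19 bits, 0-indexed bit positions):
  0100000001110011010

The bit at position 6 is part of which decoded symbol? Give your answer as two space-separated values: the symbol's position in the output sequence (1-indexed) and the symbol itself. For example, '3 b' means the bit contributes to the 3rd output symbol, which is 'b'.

Bit 0: prefix='0' (no match yet)
Bit 1: prefix='01' (no match yet)
Bit 2: prefix='010' -> emit 'i', reset
Bit 3: prefix='0' (no match yet)
Bit 4: prefix='00' -> emit 'h', reset
Bit 5: prefix='0' (no match yet)
Bit 6: prefix='00' -> emit 'h', reset
Bit 7: prefix='0' (no match yet)
Bit 8: prefix='00' -> emit 'h', reset
Bit 9: prefix='1' (no match yet)
Bit 10: prefix='11' -> emit 'e', reset

Answer: 3 h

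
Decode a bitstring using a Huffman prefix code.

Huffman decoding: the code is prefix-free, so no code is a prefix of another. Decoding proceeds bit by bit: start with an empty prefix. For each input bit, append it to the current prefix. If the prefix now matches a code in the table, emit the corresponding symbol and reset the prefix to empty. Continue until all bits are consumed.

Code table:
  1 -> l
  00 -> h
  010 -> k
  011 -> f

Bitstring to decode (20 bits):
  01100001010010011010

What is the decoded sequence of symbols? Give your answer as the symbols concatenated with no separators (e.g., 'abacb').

Answer: fhhlkkfk

Derivation:
Bit 0: prefix='0' (no match yet)
Bit 1: prefix='01' (no match yet)
Bit 2: prefix='011' -> emit 'f', reset
Bit 3: prefix='0' (no match yet)
Bit 4: prefix='00' -> emit 'h', reset
Bit 5: prefix='0' (no match yet)
Bit 6: prefix='00' -> emit 'h', reset
Bit 7: prefix='1' -> emit 'l', reset
Bit 8: prefix='0' (no match yet)
Bit 9: prefix='01' (no match yet)
Bit 10: prefix='010' -> emit 'k', reset
Bit 11: prefix='0' (no match yet)
Bit 12: prefix='01' (no match yet)
Bit 13: prefix='010' -> emit 'k', reset
Bit 14: prefix='0' (no match yet)
Bit 15: prefix='01' (no match yet)
Bit 16: prefix='011' -> emit 'f', reset
Bit 17: prefix='0' (no match yet)
Bit 18: prefix='01' (no match yet)
Bit 19: prefix='010' -> emit 'k', reset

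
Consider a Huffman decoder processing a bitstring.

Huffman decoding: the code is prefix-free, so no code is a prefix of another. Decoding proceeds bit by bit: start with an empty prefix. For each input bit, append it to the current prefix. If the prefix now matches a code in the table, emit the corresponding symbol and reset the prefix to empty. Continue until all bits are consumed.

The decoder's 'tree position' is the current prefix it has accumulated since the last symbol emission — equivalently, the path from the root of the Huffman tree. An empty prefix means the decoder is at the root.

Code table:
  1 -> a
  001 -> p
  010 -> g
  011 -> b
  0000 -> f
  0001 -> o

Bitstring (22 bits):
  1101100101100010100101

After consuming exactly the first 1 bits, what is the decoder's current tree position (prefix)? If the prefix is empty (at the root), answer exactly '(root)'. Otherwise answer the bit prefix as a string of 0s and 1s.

Answer: (root)

Derivation:
Bit 0: prefix='1' -> emit 'a', reset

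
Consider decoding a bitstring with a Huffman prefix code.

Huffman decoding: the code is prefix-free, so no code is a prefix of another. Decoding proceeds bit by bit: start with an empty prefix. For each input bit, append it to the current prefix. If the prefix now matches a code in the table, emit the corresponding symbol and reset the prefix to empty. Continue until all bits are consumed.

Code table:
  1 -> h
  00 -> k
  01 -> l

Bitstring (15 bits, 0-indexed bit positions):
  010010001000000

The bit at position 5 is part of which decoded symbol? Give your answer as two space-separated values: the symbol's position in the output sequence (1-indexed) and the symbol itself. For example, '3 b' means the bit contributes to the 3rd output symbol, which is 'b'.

Answer: 4 k

Derivation:
Bit 0: prefix='0' (no match yet)
Bit 1: prefix='01' -> emit 'l', reset
Bit 2: prefix='0' (no match yet)
Bit 3: prefix='00' -> emit 'k', reset
Bit 4: prefix='1' -> emit 'h', reset
Bit 5: prefix='0' (no match yet)
Bit 6: prefix='00' -> emit 'k', reset
Bit 7: prefix='0' (no match yet)
Bit 8: prefix='01' -> emit 'l', reset
Bit 9: prefix='0' (no match yet)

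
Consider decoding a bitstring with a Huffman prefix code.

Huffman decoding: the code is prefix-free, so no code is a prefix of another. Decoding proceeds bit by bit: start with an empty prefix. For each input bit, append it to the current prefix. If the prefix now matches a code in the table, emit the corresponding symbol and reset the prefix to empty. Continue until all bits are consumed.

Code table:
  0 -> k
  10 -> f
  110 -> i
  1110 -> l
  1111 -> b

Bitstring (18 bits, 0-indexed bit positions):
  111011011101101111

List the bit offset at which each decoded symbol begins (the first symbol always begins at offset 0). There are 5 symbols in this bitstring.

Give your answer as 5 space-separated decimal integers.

Bit 0: prefix='1' (no match yet)
Bit 1: prefix='11' (no match yet)
Bit 2: prefix='111' (no match yet)
Bit 3: prefix='1110' -> emit 'l', reset
Bit 4: prefix='1' (no match yet)
Bit 5: prefix='11' (no match yet)
Bit 6: prefix='110' -> emit 'i', reset
Bit 7: prefix='1' (no match yet)
Bit 8: prefix='11' (no match yet)
Bit 9: prefix='111' (no match yet)
Bit 10: prefix='1110' -> emit 'l', reset
Bit 11: prefix='1' (no match yet)
Bit 12: prefix='11' (no match yet)
Bit 13: prefix='110' -> emit 'i', reset
Bit 14: prefix='1' (no match yet)
Bit 15: prefix='11' (no match yet)
Bit 16: prefix='111' (no match yet)
Bit 17: prefix='1111' -> emit 'b', reset

Answer: 0 4 7 11 14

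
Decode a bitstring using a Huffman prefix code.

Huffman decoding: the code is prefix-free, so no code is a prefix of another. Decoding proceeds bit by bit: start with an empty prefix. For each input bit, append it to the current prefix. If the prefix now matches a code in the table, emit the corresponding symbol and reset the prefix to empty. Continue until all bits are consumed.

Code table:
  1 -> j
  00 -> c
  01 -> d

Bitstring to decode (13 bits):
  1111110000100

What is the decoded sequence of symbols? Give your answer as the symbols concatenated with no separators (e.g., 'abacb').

Bit 0: prefix='1' -> emit 'j', reset
Bit 1: prefix='1' -> emit 'j', reset
Bit 2: prefix='1' -> emit 'j', reset
Bit 3: prefix='1' -> emit 'j', reset
Bit 4: prefix='1' -> emit 'j', reset
Bit 5: prefix='1' -> emit 'j', reset
Bit 6: prefix='0' (no match yet)
Bit 7: prefix='00' -> emit 'c', reset
Bit 8: prefix='0' (no match yet)
Bit 9: prefix='00' -> emit 'c', reset
Bit 10: prefix='1' -> emit 'j', reset
Bit 11: prefix='0' (no match yet)
Bit 12: prefix='00' -> emit 'c', reset

Answer: jjjjjjccjc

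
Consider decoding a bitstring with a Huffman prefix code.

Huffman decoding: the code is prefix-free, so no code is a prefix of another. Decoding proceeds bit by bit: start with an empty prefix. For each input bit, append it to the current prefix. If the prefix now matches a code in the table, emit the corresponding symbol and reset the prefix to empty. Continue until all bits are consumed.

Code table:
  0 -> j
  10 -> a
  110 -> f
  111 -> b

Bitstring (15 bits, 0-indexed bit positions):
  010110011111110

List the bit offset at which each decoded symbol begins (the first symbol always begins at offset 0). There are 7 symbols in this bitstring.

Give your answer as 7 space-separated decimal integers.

Answer: 0 1 3 6 7 10 13

Derivation:
Bit 0: prefix='0' -> emit 'j', reset
Bit 1: prefix='1' (no match yet)
Bit 2: prefix='10' -> emit 'a', reset
Bit 3: prefix='1' (no match yet)
Bit 4: prefix='11' (no match yet)
Bit 5: prefix='110' -> emit 'f', reset
Bit 6: prefix='0' -> emit 'j', reset
Bit 7: prefix='1' (no match yet)
Bit 8: prefix='11' (no match yet)
Bit 9: prefix='111' -> emit 'b', reset
Bit 10: prefix='1' (no match yet)
Bit 11: prefix='11' (no match yet)
Bit 12: prefix='111' -> emit 'b', reset
Bit 13: prefix='1' (no match yet)
Bit 14: prefix='10' -> emit 'a', reset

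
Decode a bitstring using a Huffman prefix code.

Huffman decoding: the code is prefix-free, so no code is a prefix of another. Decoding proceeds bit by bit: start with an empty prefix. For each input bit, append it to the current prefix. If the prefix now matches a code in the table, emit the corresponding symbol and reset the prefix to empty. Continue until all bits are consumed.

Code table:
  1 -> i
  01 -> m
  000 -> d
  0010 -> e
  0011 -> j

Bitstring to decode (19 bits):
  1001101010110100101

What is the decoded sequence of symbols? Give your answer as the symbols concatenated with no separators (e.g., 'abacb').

Answer: ijmmmimei

Derivation:
Bit 0: prefix='1' -> emit 'i', reset
Bit 1: prefix='0' (no match yet)
Bit 2: prefix='00' (no match yet)
Bit 3: prefix='001' (no match yet)
Bit 4: prefix='0011' -> emit 'j', reset
Bit 5: prefix='0' (no match yet)
Bit 6: prefix='01' -> emit 'm', reset
Bit 7: prefix='0' (no match yet)
Bit 8: prefix='01' -> emit 'm', reset
Bit 9: prefix='0' (no match yet)
Bit 10: prefix='01' -> emit 'm', reset
Bit 11: prefix='1' -> emit 'i', reset
Bit 12: prefix='0' (no match yet)
Bit 13: prefix='01' -> emit 'm', reset
Bit 14: prefix='0' (no match yet)
Bit 15: prefix='00' (no match yet)
Bit 16: prefix='001' (no match yet)
Bit 17: prefix='0010' -> emit 'e', reset
Bit 18: prefix='1' -> emit 'i', reset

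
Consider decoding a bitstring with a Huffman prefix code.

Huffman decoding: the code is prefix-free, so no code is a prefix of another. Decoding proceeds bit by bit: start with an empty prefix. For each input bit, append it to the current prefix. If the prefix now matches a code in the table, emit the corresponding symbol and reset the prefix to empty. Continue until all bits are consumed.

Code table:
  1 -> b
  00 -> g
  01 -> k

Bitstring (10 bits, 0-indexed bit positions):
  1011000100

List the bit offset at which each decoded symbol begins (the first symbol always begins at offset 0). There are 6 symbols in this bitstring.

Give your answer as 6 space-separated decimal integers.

Answer: 0 1 3 4 6 8

Derivation:
Bit 0: prefix='1' -> emit 'b', reset
Bit 1: prefix='0' (no match yet)
Bit 2: prefix='01' -> emit 'k', reset
Bit 3: prefix='1' -> emit 'b', reset
Bit 4: prefix='0' (no match yet)
Bit 5: prefix='00' -> emit 'g', reset
Bit 6: prefix='0' (no match yet)
Bit 7: prefix='01' -> emit 'k', reset
Bit 8: prefix='0' (no match yet)
Bit 9: prefix='00' -> emit 'g', reset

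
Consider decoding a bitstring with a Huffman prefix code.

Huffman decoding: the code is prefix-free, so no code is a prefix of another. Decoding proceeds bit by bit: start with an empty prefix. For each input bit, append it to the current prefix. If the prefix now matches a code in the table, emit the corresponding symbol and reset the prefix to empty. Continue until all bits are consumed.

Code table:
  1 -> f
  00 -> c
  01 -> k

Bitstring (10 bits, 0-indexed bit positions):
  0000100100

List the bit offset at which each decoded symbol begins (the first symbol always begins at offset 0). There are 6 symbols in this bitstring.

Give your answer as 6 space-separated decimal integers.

Bit 0: prefix='0' (no match yet)
Bit 1: prefix='00' -> emit 'c', reset
Bit 2: prefix='0' (no match yet)
Bit 3: prefix='00' -> emit 'c', reset
Bit 4: prefix='1' -> emit 'f', reset
Bit 5: prefix='0' (no match yet)
Bit 6: prefix='00' -> emit 'c', reset
Bit 7: prefix='1' -> emit 'f', reset
Bit 8: prefix='0' (no match yet)
Bit 9: prefix='00' -> emit 'c', reset

Answer: 0 2 4 5 7 8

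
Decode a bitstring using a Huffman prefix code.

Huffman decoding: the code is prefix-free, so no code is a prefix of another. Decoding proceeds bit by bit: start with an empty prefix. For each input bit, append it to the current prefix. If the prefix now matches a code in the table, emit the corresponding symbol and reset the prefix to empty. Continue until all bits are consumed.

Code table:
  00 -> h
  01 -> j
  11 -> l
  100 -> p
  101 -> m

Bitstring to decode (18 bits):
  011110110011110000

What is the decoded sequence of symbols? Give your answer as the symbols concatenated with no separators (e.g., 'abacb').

Answer: jlmpllhh

Derivation:
Bit 0: prefix='0' (no match yet)
Bit 1: prefix='01' -> emit 'j', reset
Bit 2: prefix='1' (no match yet)
Bit 3: prefix='11' -> emit 'l', reset
Bit 4: prefix='1' (no match yet)
Bit 5: prefix='10' (no match yet)
Bit 6: prefix='101' -> emit 'm', reset
Bit 7: prefix='1' (no match yet)
Bit 8: prefix='10' (no match yet)
Bit 9: prefix='100' -> emit 'p', reset
Bit 10: prefix='1' (no match yet)
Bit 11: prefix='11' -> emit 'l', reset
Bit 12: prefix='1' (no match yet)
Bit 13: prefix='11' -> emit 'l', reset
Bit 14: prefix='0' (no match yet)
Bit 15: prefix='00' -> emit 'h', reset
Bit 16: prefix='0' (no match yet)
Bit 17: prefix='00' -> emit 'h', reset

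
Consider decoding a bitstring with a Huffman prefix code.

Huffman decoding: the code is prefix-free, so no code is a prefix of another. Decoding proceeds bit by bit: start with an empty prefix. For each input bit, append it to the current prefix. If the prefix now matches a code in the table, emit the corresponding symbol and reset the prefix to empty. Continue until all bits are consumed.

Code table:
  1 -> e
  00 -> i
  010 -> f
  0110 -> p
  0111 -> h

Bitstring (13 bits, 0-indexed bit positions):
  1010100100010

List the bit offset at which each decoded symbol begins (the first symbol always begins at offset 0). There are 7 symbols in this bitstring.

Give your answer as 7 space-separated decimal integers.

Answer: 0 1 4 5 7 8 10

Derivation:
Bit 0: prefix='1' -> emit 'e', reset
Bit 1: prefix='0' (no match yet)
Bit 2: prefix='01' (no match yet)
Bit 3: prefix='010' -> emit 'f', reset
Bit 4: prefix='1' -> emit 'e', reset
Bit 5: prefix='0' (no match yet)
Bit 6: prefix='00' -> emit 'i', reset
Bit 7: prefix='1' -> emit 'e', reset
Bit 8: prefix='0' (no match yet)
Bit 9: prefix='00' -> emit 'i', reset
Bit 10: prefix='0' (no match yet)
Bit 11: prefix='01' (no match yet)
Bit 12: prefix='010' -> emit 'f', reset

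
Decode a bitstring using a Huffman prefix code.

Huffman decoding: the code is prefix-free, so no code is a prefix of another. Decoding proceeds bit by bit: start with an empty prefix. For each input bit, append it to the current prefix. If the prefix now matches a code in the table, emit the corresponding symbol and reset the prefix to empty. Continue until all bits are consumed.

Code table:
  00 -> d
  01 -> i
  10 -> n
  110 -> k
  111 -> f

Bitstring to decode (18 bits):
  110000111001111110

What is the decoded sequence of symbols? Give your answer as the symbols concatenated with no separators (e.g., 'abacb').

Answer: kdikifk

Derivation:
Bit 0: prefix='1' (no match yet)
Bit 1: prefix='11' (no match yet)
Bit 2: prefix='110' -> emit 'k', reset
Bit 3: prefix='0' (no match yet)
Bit 4: prefix='00' -> emit 'd', reset
Bit 5: prefix='0' (no match yet)
Bit 6: prefix='01' -> emit 'i', reset
Bit 7: prefix='1' (no match yet)
Bit 8: prefix='11' (no match yet)
Bit 9: prefix='110' -> emit 'k', reset
Bit 10: prefix='0' (no match yet)
Bit 11: prefix='01' -> emit 'i', reset
Bit 12: prefix='1' (no match yet)
Bit 13: prefix='11' (no match yet)
Bit 14: prefix='111' -> emit 'f', reset
Bit 15: prefix='1' (no match yet)
Bit 16: prefix='11' (no match yet)
Bit 17: prefix='110' -> emit 'k', reset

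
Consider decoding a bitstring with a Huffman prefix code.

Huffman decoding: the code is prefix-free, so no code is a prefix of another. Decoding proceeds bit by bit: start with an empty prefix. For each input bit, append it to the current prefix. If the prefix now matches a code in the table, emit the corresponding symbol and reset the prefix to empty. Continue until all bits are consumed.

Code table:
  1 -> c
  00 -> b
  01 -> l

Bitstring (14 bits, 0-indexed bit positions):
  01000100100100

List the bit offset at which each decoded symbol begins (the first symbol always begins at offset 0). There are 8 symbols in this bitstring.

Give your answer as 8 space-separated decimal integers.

Bit 0: prefix='0' (no match yet)
Bit 1: prefix='01' -> emit 'l', reset
Bit 2: prefix='0' (no match yet)
Bit 3: prefix='00' -> emit 'b', reset
Bit 4: prefix='0' (no match yet)
Bit 5: prefix='01' -> emit 'l', reset
Bit 6: prefix='0' (no match yet)
Bit 7: prefix='00' -> emit 'b', reset
Bit 8: prefix='1' -> emit 'c', reset
Bit 9: prefix='0' (no match yet)
Bit 10: prefix='00' -> emit 'b', reset
Bit 11: prefix='1' -> emit 'c', reset
Bit 12: prefix='0' (no match yet)
Bit 13: prefix='00' -> emit 'b', reset

Answer: 0 2 4 6 8 9 11 12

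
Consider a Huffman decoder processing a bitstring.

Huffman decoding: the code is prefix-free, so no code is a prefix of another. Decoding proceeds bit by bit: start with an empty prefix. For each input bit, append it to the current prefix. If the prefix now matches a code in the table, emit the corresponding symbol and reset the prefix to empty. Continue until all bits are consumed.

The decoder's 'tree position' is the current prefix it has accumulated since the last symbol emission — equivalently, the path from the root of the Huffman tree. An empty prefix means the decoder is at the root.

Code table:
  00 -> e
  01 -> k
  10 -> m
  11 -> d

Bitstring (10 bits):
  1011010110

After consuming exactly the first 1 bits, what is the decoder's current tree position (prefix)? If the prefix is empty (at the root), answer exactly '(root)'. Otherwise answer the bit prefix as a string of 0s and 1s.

Bit 0: prefix='1' (no match yet)

Answer: 1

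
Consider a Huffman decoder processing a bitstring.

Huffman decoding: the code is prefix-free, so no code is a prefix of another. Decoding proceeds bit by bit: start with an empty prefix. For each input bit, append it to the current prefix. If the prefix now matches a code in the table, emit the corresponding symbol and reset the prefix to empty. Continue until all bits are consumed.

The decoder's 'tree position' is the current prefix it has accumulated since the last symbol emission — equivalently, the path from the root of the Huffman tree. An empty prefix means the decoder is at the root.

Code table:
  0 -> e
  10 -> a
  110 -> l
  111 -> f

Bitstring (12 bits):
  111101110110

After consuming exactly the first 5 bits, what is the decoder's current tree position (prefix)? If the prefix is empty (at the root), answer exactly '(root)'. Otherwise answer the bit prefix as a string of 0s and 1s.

Answer: (root)

Derivation:
Bit 0: prefix='1' (no match yet)
Bit 1: prefix='11' (no match yet)
Bit 2: prefix='111' -> emit 'f', reset
Bit 3: prefix='1' (no match yet)
Bit 4: prefix='10' -> emit 'a', reset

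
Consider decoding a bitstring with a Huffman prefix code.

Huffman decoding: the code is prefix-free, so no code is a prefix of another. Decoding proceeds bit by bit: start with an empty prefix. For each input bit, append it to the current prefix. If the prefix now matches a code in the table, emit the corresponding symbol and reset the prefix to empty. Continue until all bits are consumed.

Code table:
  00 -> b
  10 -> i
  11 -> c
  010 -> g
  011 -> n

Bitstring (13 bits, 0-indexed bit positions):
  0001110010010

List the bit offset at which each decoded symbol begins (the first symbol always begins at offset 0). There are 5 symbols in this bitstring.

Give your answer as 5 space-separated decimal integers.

Answer: 0 2 5 7 10

Derivation:
Bit 0: prefix='0' (no match yet)
Bit 1: prefix='00' -> emit 'b', reset
Bit 2: prefix='0' (no match yet)
Bit 3: prefix='01' (no match yet)
Bit 4: prefix='011' -> emit 'n', reset
Bit 5: prefix='1' (no match yet)
Bit 6: prefix='10' -> emit 'i', reset
Bit 7: prefix='0' (no match yet)
Bit 8: prefix='01' (no match yet)
Bit 9: prefix='010' -> emit 'g', reset
Bit 10: prefix='0' (no match yet)
Bit 11: prefix='01' (no match yet)
Bit 12: prefix='010' -> emit 'g', reset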